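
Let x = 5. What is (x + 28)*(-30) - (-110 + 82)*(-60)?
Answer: -2670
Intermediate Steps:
(x + 28)*(-30) - (-110 + 82)*(-60) = (5 + 28)*(-30) - (-110 + 82)*(-60) = 33*(-30) - (-28)*(-60) = -990 - 1*1680 = -990 - 1680 = -2670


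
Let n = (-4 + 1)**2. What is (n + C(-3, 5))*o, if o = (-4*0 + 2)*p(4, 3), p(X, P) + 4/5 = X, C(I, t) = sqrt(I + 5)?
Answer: 288/5 + 32*sqrt(2)/5 ≈ 66.651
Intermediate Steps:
C(I, t) = sqrt(5 + I)
p(X, P) = -4/5 + X
n = 9 (n = (-3)**2 = 9)
o = 32/5 (o = (-4*0 + 2)*(-4/5 + 4) = (0 + 2)*(16/5) = 2*(16/5) = 32/5 ≈ 6.4000)
(n + C(-3, 5))*o = (9 + sqrt(5 - 3))*(32/5) = (9 + sqrt(2))*(32/5) = 288/5 + 32*sqrt(2)/5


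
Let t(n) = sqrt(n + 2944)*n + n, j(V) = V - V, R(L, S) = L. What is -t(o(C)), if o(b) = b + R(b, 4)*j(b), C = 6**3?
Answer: -216 - 432*sqrt(790) ≈ -12358.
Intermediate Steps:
j(V) = 0
C = 216
o(b) = b (o(b) = b + b*0 = b + 0 = b)
t(n) = n + n*sqrt(2944 + n) (t(n) = sqrt(2944 + n)*n + n = n*sqrt(2944 + n) + n = n + n*sqrt(2944 + n))
-t(o(C)) = -216*(1 + sqrt(2944 + 216)) = -216*(1 + sqrt(3160)) = -216*(1 + 2*sqrt(790)) = -(216 + 432*sqrt(790)) = -216 - 432*sqrt(790)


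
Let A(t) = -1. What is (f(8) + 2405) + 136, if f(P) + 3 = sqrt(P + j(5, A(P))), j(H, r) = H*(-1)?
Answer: 2538 + sqrt(3) ≈ 2539.7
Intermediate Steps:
j(H, r) = -H
f(P) = -3 + sqrt(-5 + P) (f(P) = -3 + sqrt(P - 1*5) = -3 + sqrt(P - 5) = -3 + sqrt(-5 + P))
(f(8) + 2405) + 136 = ((-3 + sqrt(-5 + 8)) + 2405) + 136 = ((-3 + sqrt(3)) + 2405) + 136 = (2402 + sqrt(3)) + 136 = 2538 + sqrt(3)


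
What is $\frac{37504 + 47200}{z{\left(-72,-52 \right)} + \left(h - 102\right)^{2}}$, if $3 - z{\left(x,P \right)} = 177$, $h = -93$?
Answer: $\frac{84704}{37851} \approx 2.2378$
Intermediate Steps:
$z{\left(x,P \right)} = -174$ ($z{\left(x,P \right)} = 3 - 177 = -174$)
$\frac{37504 + 47200}{z{\left(-72,-52 \right)} + \left(h - 102\right)^{2}} = \frac{37504 + 47200}{-174 + \left(-93 - 102\right)^{2}} = \frac{84704}{-174 + \left(-195\right)^{2}} = \frac{84704}{-174 + 38025} = \frac{84704}{37851}$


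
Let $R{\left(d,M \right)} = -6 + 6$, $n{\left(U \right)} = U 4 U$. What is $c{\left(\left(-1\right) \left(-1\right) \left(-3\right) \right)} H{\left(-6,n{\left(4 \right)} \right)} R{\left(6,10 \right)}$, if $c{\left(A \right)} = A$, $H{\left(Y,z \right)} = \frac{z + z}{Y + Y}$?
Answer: $0$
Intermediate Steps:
$n{\left(U \right)} = 4 U^{2}$ ($n{\left(U \right)} = 4 U U = 4 U^{2}$)
$R{\left(d,M \right)} = 0$
$H{\left(Y,z \right)} = \frac{z}{Y}$ ($H{\left(Y,z \right)} = \frac{2 z}{2 Y} = 2 z \frac{1}{2 Y} = \frac{z}{Y}$)
$c{\left(\left(-1\right) \left(-1\right) \left(-3\right) \right)} H{\left(-6,n{\left(4 \right)} \right)} R{\left(6,10 \right)} = \left(-1\right) \left(-1\right) \left(-3\right) \frac{4 \cdot 4^{2}}{-6} \cdot 0 = 1 \left(-3\right) 4 \cdot 16 \left(- \frac{1}{6}\right) 0 = - 3 \cdot 64 \left(- \frac{1}{6}\right) 0 = \left(-3\right) \left(- \frac{32}{3}\right) 0 = 32 \cdot 0 = 0$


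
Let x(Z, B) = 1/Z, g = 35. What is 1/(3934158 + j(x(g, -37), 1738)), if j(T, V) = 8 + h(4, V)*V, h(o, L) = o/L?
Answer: 1/3934170 ≈ 2.5418e-7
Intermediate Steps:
j(T, V) = 12 (j(T, V) = 8 + (4/V)*V = 8 + 4 = 12)
1/(3934158 + j(x(g, -37), 1738)) = 1/(3934158 + 12) = 1/3934170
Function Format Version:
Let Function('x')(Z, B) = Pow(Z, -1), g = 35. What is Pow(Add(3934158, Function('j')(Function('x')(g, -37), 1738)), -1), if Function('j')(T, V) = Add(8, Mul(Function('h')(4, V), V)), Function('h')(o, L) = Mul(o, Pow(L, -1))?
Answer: Rational(1, 3934170) ≈ 2.5418e-7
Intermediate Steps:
Function('j')(T, V) = 12 (Function('j')(T, V) = Add(8, Mul(Mul(4, Pow(V, -1)), V)) = Add(8, 4) = 12)
Pow(Add(3934158, Function('j')(Function('x')(g, -37), 1738)), -1) = Pow(Add(3934158, 12), -1) = Pow(3934170, -1) = Rational(1, 3934170)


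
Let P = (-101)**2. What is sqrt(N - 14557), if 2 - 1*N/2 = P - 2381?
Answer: I*sqrt(30193) ≈ 173.76*I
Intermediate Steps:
P = 10201
N = -15636 (N = 4 - 2*(10201 - 2381) = 4 - 2*7820 = 4 - 15640 = -15636)
sqrt(N - 14557) = sqrt(-15636 - 14557) = sqrt(-30193) = I*sqrt(30193)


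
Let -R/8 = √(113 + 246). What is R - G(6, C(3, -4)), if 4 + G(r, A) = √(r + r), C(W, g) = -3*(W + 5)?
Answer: 4 - 8*√359 - 2*√3 ≈ -151.04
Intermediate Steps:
C(W, g) = -15 - 3*W (C(W, g) = -3*(5 + W) = -15 - 3*W)
G(r, A) = -4 + √2*√r (G(r, A) = -4 + √(r + r) = -4 + √(2*r) = -4 + √2*√r)
R = -8*√359 (R = -8*√(113 + 246) = -8*√359 ≈ -151.58)
R - G(6, C(3, -4)) = -8*√359 - (-4 + √2*√6) = -8*√359 - (-4 + 2*√3) = -8*√359 + (4 - 2*√3) = 4 - 8*√359 - 2*√3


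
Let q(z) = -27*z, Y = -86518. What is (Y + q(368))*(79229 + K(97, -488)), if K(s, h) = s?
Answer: -7651310004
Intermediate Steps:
(Y + q(368))*(79229 + K(97, -488)) = (-86518 - 27*368)*(79229 + 97) = (-86518 - 9936)*79326 = -96454*79326 = -7651310004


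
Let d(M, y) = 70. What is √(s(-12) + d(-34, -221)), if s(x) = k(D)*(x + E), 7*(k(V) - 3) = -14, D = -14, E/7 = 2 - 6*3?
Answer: 3*I*√6 ≈ 7.3485*I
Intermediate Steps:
E = -112 (E = 7*(2 - 6*3) = 7*(2 - 18) = 7*(-16) = -112)
k(V) = 1 (k(V) = 3 + (⅐)*(-14) = 3 - 2 = 1)
s(x) = -112 + x (s(x) = 1*(x - 112) = 1*(-112 + x) = -112 + x)
√(s(-12) + d(-34, -221)) = √((-112 - 12) + 70) = √(-124 + 70) = √(-54) = 3*I*√6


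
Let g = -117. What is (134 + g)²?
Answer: 289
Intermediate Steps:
(134 + g)² = (134 - 117)² = 17² = 289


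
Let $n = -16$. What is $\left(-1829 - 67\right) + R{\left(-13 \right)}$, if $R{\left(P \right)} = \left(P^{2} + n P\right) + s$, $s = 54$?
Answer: $-1465$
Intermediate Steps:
$R{\left(P \right)} = 54 + P^{2} - 16 P$ ($R{\left(P \right)} = \left(P^{2} - 16 P\right) + 54 = 54 + P^{2} - 16 P$)
$\left(-1829 - 67\right) + R{\left(-13 \right)} = \left(-1829 - 67\right) + \left(54 + \left(-13\right)^{2} - -208\right) = -1896 + \left(54 + 169 + 208\right) = -1896 + 431 = -1465$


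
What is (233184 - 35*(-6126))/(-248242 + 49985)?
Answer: -447594/198257 ≈ -2.2576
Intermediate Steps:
(233184 - 35*(-6126))/(-248242 + 49985) = (233184 + 214410)/(-198257) = 447594*(-1/198257) = -447594/198257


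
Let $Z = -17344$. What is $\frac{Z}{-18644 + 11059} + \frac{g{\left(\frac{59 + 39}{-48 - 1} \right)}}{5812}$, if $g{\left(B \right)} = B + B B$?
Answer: $\frac{50409249}{22042010} \approx 2.287$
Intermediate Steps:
$g{\left(B \right)} = B + B^{2}$
$\frac{Z}{-18644 + 11059} + \frac{g{\left(\frac{59 + 39}{-48 - 1} \right)}}{5812} = - \frac{17344}{-18644 + 11059} + \frac{\frac{59 + 39}{-48 - 1} \left(1 + \frac{59 + 39}{-48 - 1}\right)}{5812} = - \frac{17344}{-7585} + \frac{98}{-49} \left(1 + \frac{98}{-49}\right) \frac{1}{5812} = \left(-17344\right) \left(- \frac{1}{7585}\right) + 98 \left(- \frac{1}{49}\right) \left(1 + 98 \left(- \frac{1}{49}\right)\right) \frac{1}{5812} = \frac{17344}{7585} + - 2 \left(1 - 2\right) \frac{1}{5812} = \frac{17344}{7585} + \left(-2\right) \left(-1\right) \frac{1}{5812} = \frac{17344}{7585} + 2 \cdot \frac{1}{5812} = \frac{17344}{7585} + \frac{1}{2906} = \frac{50409249}{22042010}$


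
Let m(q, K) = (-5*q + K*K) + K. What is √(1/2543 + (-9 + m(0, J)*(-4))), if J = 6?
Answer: I*√1144629730/2543 ≈ 13.304*I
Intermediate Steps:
m(q, K) = K + K² - 5*q (m(q, K) = (-5*q + K²) + K = (K² - 5*q) + K = K + K² - 5*q)
√(1/2543 + (-9 + m(0, J)*(-4))) = √(1/2543 + (-9 + (6 + 6² - 5*0)*(-4))) = √(1/2543 + (-9 + (6 + 36 + 0)*(-4))) = √(1/2543 + (-9 + 42*(-4))) = √(1/2543 + (-9 - 168)) = √(1/2543 - 177) = √(-450110/2543) = I*√1144629730/2543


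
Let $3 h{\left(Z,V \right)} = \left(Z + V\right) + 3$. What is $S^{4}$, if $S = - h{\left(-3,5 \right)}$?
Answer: $\frac{625}{81} \approx 7.716$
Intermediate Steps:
$h{\left(Z,V \right)} = 1 + \frac{V}{3} + \frac{Z}{3}$ ($h{\left(Z,V \right)} = \frac{\left(Z + V\right) + 3}{3} = \frac{\left(V + Z\right) + 3}{3} = \frac{3 + V + Z}{3} = 1 + \frac{V}{3} + \frac{Z}{3}$)
$S = - \frac{5}{3}$ ($S = - (1 + \frac{1}{3} \cdot 5 + \frac{1}{3} \left(-3\right)) = - (1 + \frac{5}{3} - 1) = \left(-1\right) \frac{5}{3} = - \frac{5}{3} \approx -1.6667$)
$S^{4} = \left(- \frac{5}{3}\right)^{4} = \frac{625}{81}$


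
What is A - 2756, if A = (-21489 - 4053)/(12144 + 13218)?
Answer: -3884623/1409 ≈ -2757.0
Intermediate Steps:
A = -1419/1409 (A = -25542/25362 = -25542*1/25362 = -1419/1409 ≈ -1.0071)
A - 2756 = -1419/1409 - 2756 = -3884623/1409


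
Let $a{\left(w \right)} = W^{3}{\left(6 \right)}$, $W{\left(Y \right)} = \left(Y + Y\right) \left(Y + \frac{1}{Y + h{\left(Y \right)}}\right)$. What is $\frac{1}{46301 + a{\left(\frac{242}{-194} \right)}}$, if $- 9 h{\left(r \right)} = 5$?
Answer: $\frac{117649}{53516989805} \approx 2.1983 \cdot 10^{-6}$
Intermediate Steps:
$h{\left(r \right)} = - \frac{5}{9}$ ($h{\left(r \right)} = \left(- \frac{1}{9}\right) 5 = - \frac{5}{9}$)
$W{\left(Y \right)} = 2 Y \left(Y + \frac{1}{- \frac{5}{9} + Y}\right)$ ($W{\left(Y \right)} = \left(Y + Y\right) \left(Y + \frac{1}{Y - \frac{5}{9}}\right) = 2 Y \left(Y + \frac{1}{- \frac{5}{9} + Y}\right)$)
$a{\left(w \right)} = \frac{48069723456}{117649}$ ($a{\left(w \right)} = \left(2 \cdot 6 \frac{1}{-5 + 9 \cdot 6} \left(9 - 30 + 9 \cdot 6^{2}\right)\right)^{3} = \left(2 \cdot 6 \frac{1}{-5 + 54} \left(9 - 30 + 9 \cdot 36\right)\right)^{3} = \left(2 \cdot 6 \cdot \frac{1}{49} \left(9 - 30 + 324\right)\right)^{3} = \left(2 \cdot 6 \cdot \frac{1}{49} \cdot 303\right)^{3} = \left(\frac{3636}{49}\right)^{3} = \frac{48069723456}{117649}$)
$\frac{1}{46301 + a{\left(\frac{242}{-194} \right)}} = \frac{1}{46301 + \frac{48069723456}{117649}} = \frac{1}{\frac{53516989805}{117649}} = \frac{117649}{53516989805}$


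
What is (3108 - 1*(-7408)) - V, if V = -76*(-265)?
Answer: -9624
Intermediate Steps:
V = 20140
(3108 - 1*(-7408)) - V = (3108 - 1*(-7408)) - 1*20140 = (3108 + 7408) - 20140 = 10516 - 20140 = -9624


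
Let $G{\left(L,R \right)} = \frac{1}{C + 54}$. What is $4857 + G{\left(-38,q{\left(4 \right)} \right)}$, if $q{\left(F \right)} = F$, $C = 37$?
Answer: $\frac{441988}{91} \approx 4857.0$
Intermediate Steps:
$G{\left(L,R \right)} = \frac{1}{91}$ ($G{\left(L,R \right)} = \frac{1}{37 + 54} = \frac{1}{91}$)
$4857 + G{\left(-38,q{\left(4 \right)} \right)} = 4857 + \frac{1}{91} = \frac{441988}{91}$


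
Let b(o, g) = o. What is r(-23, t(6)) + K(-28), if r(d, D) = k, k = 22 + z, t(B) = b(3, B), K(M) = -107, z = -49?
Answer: -134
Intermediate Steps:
t(B) = 3
k = -27 (k = 22 - 49 = -27)
r(d, D) = -27
r(-23, t(6)) + K(-28) = -27 - 107 = -134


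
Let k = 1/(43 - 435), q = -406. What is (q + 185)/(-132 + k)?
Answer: 86632/51745 ≈ 1.6742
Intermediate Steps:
k = -1/392 (k = 1/(-392) = -1/392 ≈ -0.0025510)
(q + 185)/(-132 + k) = (-406 + 185)/(-132 - 1/392) = -221/(-51745/392) = -221*(-392/51745) = 86632/51745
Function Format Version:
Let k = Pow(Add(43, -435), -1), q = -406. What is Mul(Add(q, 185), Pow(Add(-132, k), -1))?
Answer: Rational(86632, 51745) ≈ 1.6742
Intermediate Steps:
k = Rational(-1, 392) (k = Pow(-392, -1) = Rational(-1, 392) ≈ -0.0025510)
Mul(Add(q, 185), Pow(Add(-132, k), -1)) = Mul(Add(-406, 185), Pow(Add(-132, Rational(-1, 392)), -1)) = Mul(-221, Pow(Rational(-51745, 392), -1)) = Mul(-221, Rational(-392, 51745)) = Rational(86632, 51745)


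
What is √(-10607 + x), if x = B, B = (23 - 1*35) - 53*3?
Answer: I*√10778 ≈ 103.82*I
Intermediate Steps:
B = -171 (B = (23 - 35) - 159 = -12 - 159 = -171)
x = -171
√(-10607 + x) = √(-10607 - 171) = √(-10778) = I*√10778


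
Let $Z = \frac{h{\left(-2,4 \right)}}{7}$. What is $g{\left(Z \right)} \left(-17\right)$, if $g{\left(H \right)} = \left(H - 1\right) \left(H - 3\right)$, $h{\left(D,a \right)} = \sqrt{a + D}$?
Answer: $- \frac{2533}{49} + \frac{68 \sqrt{2}}{7} \approx -37.956$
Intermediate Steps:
$h{\left(D,a \right)} = \sqrt{D + a}$
$Z = \frac{\sqrt{2}}{7}$ ($Z = \frac{\sqrt{-2 + 4}}{7} = \sqrt{2} \cdot \frac{1}{7} = \frac{\sqrt{2}}{7} \approx 0.20203$)
$g{\left(H \right)} = \left(-1 + H\right) \left(-3 + H\right)$
$g{\left(Z \right)} \left(-17\right) = \left(3 + \left(\frac{\sqrt{2}}{7}\right)^{2} - 4 \frac{\sqrt{2}}{7}\right) \left(-17\right) = \left(3 + \frac{2}{49} - \frac{4 \sqrt{2}}{7}\right) \left(-17\right) = \left(\frac{149}{49} - \frac{4 \sqrt{2}}{7}\right) \left(-17\right) = - \frac{2533}{49} + \frac{68 \sqrt{2}}{7}$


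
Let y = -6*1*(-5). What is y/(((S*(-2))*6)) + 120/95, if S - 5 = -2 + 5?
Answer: 289/304 ≈ 0.95066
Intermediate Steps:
S = 8 (S = 5 + (-2 + 5) = 5 + 3 = 8)
y = 30 (y = -6*(-5) = 30)
y/(((S*(-2))*6)) + 120/95 = 30/(((8*(-2))*6)) + 120/95 = 30/((-16*6)) + 120*(1/95) = 30/(-96) + 24/19 = 30*(-1/96) + 24/19 = -5/16 + 24/19 = 289/304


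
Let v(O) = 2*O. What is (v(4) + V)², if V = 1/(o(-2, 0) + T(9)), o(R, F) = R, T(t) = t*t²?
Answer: 33837489/528529 ≈ 64.022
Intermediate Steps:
T(t) = t³
V = 1/727 (V = 1/(-2 + 9³) = 1/(-2 + 729) = 1/727 ≈ 0.0013755)
(v(4) + V)² = (2*4 + 1/727)² = (8 + 1/727)² = (5817/727)² = 33837489/528529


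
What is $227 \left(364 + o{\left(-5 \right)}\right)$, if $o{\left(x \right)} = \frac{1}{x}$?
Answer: $\frac{412913}{5} \approx 82583.0$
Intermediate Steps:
$227 \left(364 + o{\left(-5 \right)}\right) = 227 \left(364 + \frac{1}{-5}\right) = 227 \left(364 - \frac{1}{5}\right) = 227 \cdot \frac{1819}{5} = \frac{412913}{5}$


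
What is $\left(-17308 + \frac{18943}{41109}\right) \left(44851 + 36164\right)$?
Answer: $- \frac{19213939461145}{13703} \approx -1.4022 \cdot 10^{9}$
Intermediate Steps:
$\left(-17308 + \frac{18943}{41109}\right) \left(44851 + 36164\right) = \left(-17308 + 18943 \cdot \frac{1}{41109}\right) 81015 = \left(-17308 + \frac{18943}{41109}\right) 81015 = \left(- \frac{711495629}{41109}\right) 81015 = - \frac{19213939461145}{13703}$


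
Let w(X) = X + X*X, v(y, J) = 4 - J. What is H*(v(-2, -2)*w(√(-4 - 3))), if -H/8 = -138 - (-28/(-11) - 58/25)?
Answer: -12772032/275 + 1824576*I*√7/275 ≈ -46444.0 + 17554.0*I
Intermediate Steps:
w(X) = X + X²
H = 304096/275 (H = -8*(-138 - (-28/(-11) - 58/25)) = -8*(-138 - (-28*(-1/11) - 58*1/25)) = -8*(-138 - (28/11 - 58/25)) = -8*(-138 - 1*62/275) = -8*(-138 - 62/275) = -8*(-38012/275) = 304096/275 ≈ 1105.8)
H*(v(-2, -2)*w(√(-4 - 3))) = 304096*((4 - 1*(-2))*(√(-4 - 3)*(1 + √(-4 - 3))))/275 = 304096*((4 + 2)*(√(-7)*(1 + √(-7))))/275 = 304096*(6*((I*√7)*(1 + I*√7)))/275 = 304096*(6*(I*√7*(1 + I*√7)))/275 = 304096*(6*I*√7*(1 + I*√7))/275 = 1824576*I*√7*(1 + I*√7)/275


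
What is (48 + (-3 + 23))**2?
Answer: 4624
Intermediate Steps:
(48 + (-3 + 23))**2 = (48 + 20)**2 = 68**2 = 4624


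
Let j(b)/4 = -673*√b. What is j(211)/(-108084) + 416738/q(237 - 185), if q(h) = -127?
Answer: -416738/127 + 673*√211/27021 ≈ -3281.0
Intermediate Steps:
j(b) = -2692*√b (j(b) = 4*(-673*√b) = -2692*√b)
j(211)/(-108084) + 416738/q(237 - 185) = -2692*√211/(-108084) + 416738/(-127) = -2692*√211*(-1/108084) + 416738*(-1/127) = 673*√211/27021 - 416738/127 = -416738/127 + 673*√211/27021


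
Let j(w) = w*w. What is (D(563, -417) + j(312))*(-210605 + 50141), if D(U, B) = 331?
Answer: -15673321200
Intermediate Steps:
j(w) = w**2
(D(563, -417) + j(312))*(-210605 + 50141) = (331 + 312**2)*(-210605 + 50141) = (331 + 97344)*(-160464) = 97675*(-160464) = -15673321200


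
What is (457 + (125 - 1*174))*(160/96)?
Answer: 680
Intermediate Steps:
(457 + (125 - 1*174))*(160/96) = (457 + (125 - 174))*(160*(1/96)) = (457 - 49)*(5/3) = 408*(5/3) = 680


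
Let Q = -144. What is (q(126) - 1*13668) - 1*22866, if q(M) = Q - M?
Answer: -36804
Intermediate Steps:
q(M) = -144 - M
(q(126) - 1*13668) - 1*22866 = ((-144 - 1*126) - 1*13668) - 1*22866 = ((-144 - 126) - 13668) - 22866 = (-270 - 13668) - 22866 = -13938 - 22866 = -36804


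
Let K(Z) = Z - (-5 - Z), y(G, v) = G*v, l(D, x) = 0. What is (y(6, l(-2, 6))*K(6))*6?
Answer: 0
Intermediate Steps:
K(Z) = 5 + 2*Z (K(Z) = Z + (5 + Z) = 5 + 2*Z)
(y(6, l(-2, 6))*K(6))*6 = ((6*0)*(5 + 2*6))*6 = (0*(5 + 12))*6 = (0*17)*6 = 0*6 = 0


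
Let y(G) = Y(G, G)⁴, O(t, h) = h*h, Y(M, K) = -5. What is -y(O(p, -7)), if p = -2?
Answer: -625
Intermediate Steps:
O(t, h) = h²
y(G) = 625 (y(G) = (-5)⁴ = 625)
-y(O(p, -7)) = -1*625 = -625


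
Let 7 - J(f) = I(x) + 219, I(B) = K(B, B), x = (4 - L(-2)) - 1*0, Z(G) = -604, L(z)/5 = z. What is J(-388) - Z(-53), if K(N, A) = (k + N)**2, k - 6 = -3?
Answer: 103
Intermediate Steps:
k = 3 (k = 6 - 3 = 3)
L(z) = 5*z
K(N, A) = (3 + N)**2
x = 14 (x = (4 - 5*(-2)) - 1*0 = (4 - 1*(-10)) + 0 = (4 + 10) + 0 = 14 + 0 = 14)
I(B) = (3 + B)**2
J(f) = -501 (J(f) = 7 - ((3 + 14)**2 + 219) = 7 - (17**2 + 219) = 7 - (289 + 219) = 7 - 1*508 = 7 - 508 = -501)
J(-388) - Z(-53) = -501 - 1*(-604) = -501 + 604 = 103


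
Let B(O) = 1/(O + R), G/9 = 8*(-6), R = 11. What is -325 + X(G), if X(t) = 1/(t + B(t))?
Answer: -59109146/181873 ≈ -325.00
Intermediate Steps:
G = -432 (G = 9*(8*(-6)) = 9*(-48) = -432)
B(O) = 1/(11 + O) (B(O) = 1/(O + 11) = 1/(11 + O))
X(t) = 1/(t + 1/(11 + t))
-325 + X(G) = -325 + (11 - 432)/(1 - 432*(11 - 432)) = -325 - 421/(1 - 432*(-421)) = -325 - 421/(1 + 181872) = -325 - 421/181873 = -59109146/181873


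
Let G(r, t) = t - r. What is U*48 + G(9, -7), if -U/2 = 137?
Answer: -13168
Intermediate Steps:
U = -274 (U = -2*137 = -274)
U*48 + G(9, -7) = -274*48 + (-7 - 1*9) = -13152 + (-7 - 9) = -13152 - 16 = -13168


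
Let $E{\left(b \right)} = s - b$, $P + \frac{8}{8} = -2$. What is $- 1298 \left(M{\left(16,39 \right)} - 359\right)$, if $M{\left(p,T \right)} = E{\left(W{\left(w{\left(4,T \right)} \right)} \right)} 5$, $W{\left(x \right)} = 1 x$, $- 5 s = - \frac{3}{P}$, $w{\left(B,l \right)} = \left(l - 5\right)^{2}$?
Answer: $7969720$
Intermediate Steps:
$w{\left(B,l \right)} = \left(-5 + l\right)^{2}$
$P = -3$ ($P = -1 - 2 = -3$)
$s = - \frac{1}{5}$ ($s = - \frac{\left(-3\right) \frac{1}{-3}}{5} = - \frac{\left(-3\right) \left(- \frac{1}{3}\right)}{5} = \left(- \frac{1}{5}\right) 1 = - \frac{1}{5} \approx -0.2$)
$W{\left(x \right)} = x$
$E{\left(b \right)} = - \frac{1}{5} - b$
$M{\left(p,T \right)} = -1 - 5 \left(-5 + T\right)^{2}$ ($M{\left(p,T \right)} = \left(- \frac{1}{5} - \left(-5 + T\right)^{2}\right) 5 = -1 - 5 \left(-5 + T\right)^{2}$)
$- 1298 \left(M{\left(16,39 \right)} - 359\right) = - 1298 \left(\left(-1 - 5 \left(-5 + 39\right)^{2}\right) - 359\right) = - 1298 \left(\left(-1 - 5 \cdot 34^{2}\right) - 359\right) = - 1298 \left(\left(-1 - 5780\right) - 359\right) = - 1298 \left(-5781 - 359\right) = \left(-1298\right) \left(-6140\right) = 7969720$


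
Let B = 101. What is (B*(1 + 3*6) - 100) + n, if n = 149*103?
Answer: 17166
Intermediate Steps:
n = 15347
(B*(1 + 3*6) - 100) + n = (101*(1 + 3*6) - 100) + 15347 = (101*(1 + 18) - 100) + 15347 = (101*19 - 100) + 15347 = (1919 - 100) + 15347 = 1819 + 15347 = 17166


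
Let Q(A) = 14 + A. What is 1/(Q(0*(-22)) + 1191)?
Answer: 1/1205 ≈ 0.00082988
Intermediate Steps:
1/(Q(0*(-22)) + 1191) = 1/((14 + 0*(-22)) + 1191) = 1/((14 + 0) + 1191) = 1/(14 + 1191) = 1/1205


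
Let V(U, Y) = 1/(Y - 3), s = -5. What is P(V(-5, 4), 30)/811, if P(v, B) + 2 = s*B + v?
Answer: -151/811 ≈ -0.18619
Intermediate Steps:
V(U, Y) = 1/(-3 + Y)
P(v, B) = -2 + v - 5*B (P(v, B) = -2 + (-5*B + v) = -2 + (v - 5*B) = -2 + v - 5*B)
P(V(-5, 4), 30)/811 = (-2 + 1/(-3 + 4) - 5*30)/811 = (-2 + 1/1 - 150)*(1/811) = (-2 + 1 - 150)*(1/811) = -151*1/811 = -151/811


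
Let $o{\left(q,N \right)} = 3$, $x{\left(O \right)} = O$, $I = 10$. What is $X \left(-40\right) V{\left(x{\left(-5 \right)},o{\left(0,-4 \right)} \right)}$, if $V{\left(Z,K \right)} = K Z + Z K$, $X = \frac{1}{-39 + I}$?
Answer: $- \frac{1200}{29} \approx -41.379$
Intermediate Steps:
$X = - \frac{1}{29}$ ($X = \frac{1}{-39 + 10} = \frac{1}{-29} = - \frac{1}{29} \approx -0.034483$)
$V{\left(Z,K \right)} = 2 K Z$ ($V{\left(Z,K \right)} = K Z + K Z = 2 K Z$)
$X \left(-40\right) V{\left(x{\left(-5 \right)},o{\left(0,-4 \right)} \right)} = \left(- \frac{1}{29}\right) \left(-40\right) 2 \cdot 3 \left(-5\right) = \frac{40}{29} \left(-30\right) = - \frac{1200}{29}$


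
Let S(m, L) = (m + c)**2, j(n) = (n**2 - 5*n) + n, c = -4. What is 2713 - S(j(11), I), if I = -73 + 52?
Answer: -2616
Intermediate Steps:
j(n) = n**2 - 4*n
I = -21
S(m, L) = (-4 + m)**2 (S(m, L) = (m - 4)**2 = (-4 + m)**2)
2713 - S(j(11), I) = 2713 - (-4 + 11*(-4 + 11))**2 = 2713 - (-4 + 11*7)**2 = 2713 - (-4 + 77)**2 = 2713 - 1*73**2 = 2713 - 1*5329 = 2713 - 5329 = -2616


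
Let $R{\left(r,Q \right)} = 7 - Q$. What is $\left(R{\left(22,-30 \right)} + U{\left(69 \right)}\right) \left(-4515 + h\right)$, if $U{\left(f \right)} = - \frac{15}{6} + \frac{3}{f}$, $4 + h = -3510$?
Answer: $- \frac{12758081}{46} \approx -2.7735 \cdot 10^{5}$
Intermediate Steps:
$h = -3514$ ($h = -4 - 3510 = -3514$)
$U{\left(f \right)} = - \frac{5}{2} + \frac{3}{f}$ ($U{\left(f \right)} = \left(-15\right) \frac{1}{6} + \frac{3}{f} = - \frac{5}{2} + \frac{3}{f}$)
$\left(R{\left(22,-30 \right)} + U{\left(69 \right)}\right) \left(-4515 + h\right) = \left(\left(7 - -30\right) - \left(\frac{5}{2} - \frac{3}{69}\right)\right) \left(-4515 - 3514\right) = \left(\left(7 + 30\right) + \left(- \frac{5}{2} + 3 \cdot \frac{1}{69}\right)\right) \left(-8029\right) = \left(37 + \left(- \frac{5}{2} + \frac{1}{23}\right)\right) \left(-8029\right) = \left(37 - \frac{113}{46}\right) \left(-8029\right) = \frac{1589}{46} \left(-8029\right) = - \frac{12758081}{46}$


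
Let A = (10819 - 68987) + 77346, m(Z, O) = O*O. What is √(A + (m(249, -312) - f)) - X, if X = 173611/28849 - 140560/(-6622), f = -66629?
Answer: -371761963/13645577 + √183151 ≈ 400.72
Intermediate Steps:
m(Z, O) = O²
X = 371761963/13645577 (X = 173611*(1/28849) - 140560*(-1/6622) = 173611/28849 + 10040/473 = 371761963/13645577 ≈ 27.244)
A = 19178 (A = -58168 + 77346 = 19178)
√(A + (m(249, -312) - f)) - X = √(19178 + ((-312)² - 1*(-66629))) - 1*371761963/13645577 = √(19178 + (97344 + 66629)) - 371761963/13645577 = √(19178 + 163973) - 371761963/13645577 = √183151 - 371761963/13645577 = -371761963/13645577 + √183151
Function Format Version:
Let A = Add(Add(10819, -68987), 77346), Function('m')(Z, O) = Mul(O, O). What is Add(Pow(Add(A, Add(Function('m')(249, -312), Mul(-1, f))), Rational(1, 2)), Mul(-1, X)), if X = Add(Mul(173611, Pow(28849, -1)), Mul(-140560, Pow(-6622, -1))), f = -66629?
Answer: Add(Rational(-371761963, 13645577), Pow(183151, Rational(1, 2))) ≈ 400.72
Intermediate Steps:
Function('m')(Z, O) = Pow(O, 2)
X = Rational(371761963, 13645577) (X = Add(Mul(173611, Rational(1, 28849)), Mul(-140560, Rational(-1, 6622))) = Add(Rational(173611, 28849), Rational(10040, 473)) = Rational(371761963, 13645577) ≈ 27.244)
A = 19178 (A = Add(-58168, 77346) = 19178)
Add(Pow(Add(A, Add(Function('m')(249, -312), Mul(-1, f))), Rational(1, 2)), Mul(-1, X)) = Add(Pow(Add(19178, Add(Pow(-312, 2), Mul(-1, -66629))), Rational(1, 2)), Mul(-1, Rational(371761963, 13645577))) = Add(Pow(Add(19178, Add(97344, 66629)), Rational(1, 2)), Rational(-371761963, 13645577)) = Add(Pow(Add(19178, 163973), Rational(1, 2)), Rational(-371761963, 13645577)) = Add(Pow(183151, Rational(1, 2)), Rational(-371761963, 13645577)) = Add(Rational(-371761963, 13645577), Pow(183151, Rational(1, 2)))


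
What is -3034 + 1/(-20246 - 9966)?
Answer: -91663209/30212 ≈ -3034.0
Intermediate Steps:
-3034 + 1/(-20246 - 9966) = -3034 + 1/(-30212) = -3034 - 1/30212 = -91663209/30212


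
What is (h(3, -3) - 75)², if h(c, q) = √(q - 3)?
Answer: (75 - I*√6)² ≈ 5619.0 - 367.42*I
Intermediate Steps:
h(c, q) = √(-3 + q)
(h(3, -3) - 75)² = (√(-3 - 3) - 75)² = (√(-6) - 75)² = (I*√6 - 75)² = (-75 + I*√6)²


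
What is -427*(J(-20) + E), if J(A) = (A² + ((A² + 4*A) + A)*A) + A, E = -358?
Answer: 2552606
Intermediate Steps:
J(A) = A + A² + A*(A² + 5*A) (J(A) = (A² + (A² + 5*A)*A) + A = (A² + A*(A² + 5*A)) + A = A + A² + A*(A² + 5*A))
-427*(J(-20) + E) = -427*(-20*(1 + (-20)² + 6*(-20)) - 358) = -427*(-20*(1 + 400 - 120) - 358) = -427*(-20*281 - 358) = -427*(-5620 - 358) = -427*(-5978) = 2552606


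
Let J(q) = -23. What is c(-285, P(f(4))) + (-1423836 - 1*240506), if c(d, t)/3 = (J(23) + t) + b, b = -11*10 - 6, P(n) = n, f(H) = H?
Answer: -1664747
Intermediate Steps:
b = -116 (b = -110 - 6 = -116)
c(d, t) = -417 + 3*t (c(d, t) = 3*((-23 + t) - 116) = 3*(-139 + t) = -417 + 3*t)
c(-285, P(f(4))) + (-1423836 - 1*240506) = (-417 + 3*4) + (-1423836 - 1*240506) = (-417 + 12) + (-1423836 - 240506) = -405 - 1664342 = -1664747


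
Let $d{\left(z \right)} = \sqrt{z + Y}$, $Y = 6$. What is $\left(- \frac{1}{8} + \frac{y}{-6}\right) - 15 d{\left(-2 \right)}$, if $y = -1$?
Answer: $- \frac{719}{24} \approx -29.958$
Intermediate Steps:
$d{\left(z \right)} = \sqrt{6 + z}$ ($d{\left(z \right)} = \sqrt{z + 6} = \sqrt{6 + z}$)
$\left(- \frac{1}{8} + \frac{y}{-6}\right) - 15 d{\left(-2 \right)} = \left(- \frac{1}{8} - \frac{1}{-6}\right) - 15 \sqrt{6 - 2} = \left(\left(-1\right) \frac{1}{8} - - \frac{1}{6}\right) - 15 \sqrt{4} = \left(- \frac{1}{8} + \frac{1}{6}\right) - 30 = \frac{1}{24} - 30 = - \frac{719}{24}$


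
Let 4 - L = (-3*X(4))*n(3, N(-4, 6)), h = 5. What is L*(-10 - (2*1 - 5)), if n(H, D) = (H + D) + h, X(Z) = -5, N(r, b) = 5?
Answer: 1337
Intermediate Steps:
n(H, D) = 5 + D + H (n(H, D) = (H + D) + 5 = (D + H) + 5 = 5 + D + H)
L = -191 (L = 4 - (-3*(-5))*(5 + 5 + 3) = 4 - 15*13 = 4 - 1*195 = 4 - 195 = -191)
L*(-10 - (2*1 - 5)) = -191*(-10 - (2*1 - 5)) = -191*(-10 - (2 - 5)) = -191*(-10 - 1*(-3)) = -191*(-10 + 3) = -191*(-7) = 1337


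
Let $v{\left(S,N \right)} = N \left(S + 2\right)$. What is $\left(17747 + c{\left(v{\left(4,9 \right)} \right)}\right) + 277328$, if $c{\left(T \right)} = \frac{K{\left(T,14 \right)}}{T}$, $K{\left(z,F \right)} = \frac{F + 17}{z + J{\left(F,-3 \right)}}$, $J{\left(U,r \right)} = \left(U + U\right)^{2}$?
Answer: $\frac{13352733931}{45252} \approx 2.9508 \cdot 10^{5}$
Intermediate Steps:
$J{\left(U,r \right)} = 4 U^{2}$ ($J{\left(U,r \right)} = \left(2 U\right)^{2} = 4 U^{2}$)
$K{\left(z,F \right)} = \frac{17 + F}{z + 4 F^{2}}$ ($K{\left(z,F \right)} = \frac{F + 17}{z + 4 F^{2}} = \frac{17 + F}{z + 4 F^{2}}$)
$v{\left(S,N \right)} = N \left(2 + S\right)$
$c{\left(T \right)} = \frac{31}{T \left(784 + T\right)}$ ($c{\left(T \right)} = \frac{\frac{1}{T + 4 \cdot 14^{2}} \left(17 + 14\right)}{T} = \frac{\frac{1}{T + 4 \cdot 196} \cdot 31}{T} = \frac{\frac{1}{T + 784} \cdot 31}{T} = \frac{\frac{1}{784 + T} 31}{T} = \frac{31 \frac{1}{784 + T}}{T} = \frac{31}{T \left(784 + T\right)}$)
$\left(17747 + c{\left(v{\left(4,9 \right)} \right)}\right) + 277328 = \left(17747 + \frac{31}{9 \left(2 + 4\right) \left(784 + 9 \left(2 + 4\right)\right)}\right) + 277328 = \left(17747 + \frac{31}{9 \cdot 6 \left(784 + 9 \cdot 6\right)}\right) + 277328 = \left(17747 + \frac{31}{54 \left(784 + 54\right)}\right) + 277328 = \left(17747 + 31 \cdot \frac{1}{54} \cdot \frac{1}{838}\right) + 277328 = \left(17747 + \frac{31}{45252}\right) + 277328 = \frac{803087275}{45252} + 277328 = \frac{13352733931}{45252}$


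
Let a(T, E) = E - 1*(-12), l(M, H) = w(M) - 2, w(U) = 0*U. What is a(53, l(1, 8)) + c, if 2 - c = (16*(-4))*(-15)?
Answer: -948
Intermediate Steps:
w(U) = 0
l(M, H) = -2 (l(M, H) = 0 - 2 = -2)
a(T, E) = 12 + E (a(T, E) = E + 12 = 12 + E)
c = -958 (c = 2 - 16*(-4)*(-15) = 2 - (-64)*(-15) = 2 - 1*960 = 2 - 960 = -958)
a(53, l(1, 8)) + c = (12 - 2) - 958 = 10 - 958 = -948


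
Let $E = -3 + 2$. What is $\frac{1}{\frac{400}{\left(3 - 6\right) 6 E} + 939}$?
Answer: $\frac{9}{8651} \approx 0.0010403$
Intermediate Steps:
$E = -1$
$\frac{1}{\frac{400}{\left(3 - 6\right) 6 E} + 939} = \frac{1}{\frac{400}{\left(3 - 6\right) 6 \left(-1\right)} + 939} = \frac{1}{\frac{400}{\left(-3\right) 6 \left(-1\right)} + 939} = \frac{1}{\frac{400}{\left(-18\right) \left(-1\right)} + 939} = \frac{1}{\frac{400}{18} + 939} = \frac{1}{400 \cdot \frac{1}{18} + 939} = \frac{1}{\frac{200}{9} + 939} = \frac{1}{\frac{8651}{9}} = \frac{9}{8651}$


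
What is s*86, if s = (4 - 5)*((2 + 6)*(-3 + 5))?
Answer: -1376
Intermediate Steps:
s = -16 (s = -8*2 = -1*16 = -16)
s*86 = -16*86 = -1376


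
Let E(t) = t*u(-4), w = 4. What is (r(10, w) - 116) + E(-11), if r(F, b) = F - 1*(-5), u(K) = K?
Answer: -57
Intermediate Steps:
r(F, b) = 5 + F (r(F, b) = F + 5 = 5 + F)
E(t) = -4*t (E(t) = t*(-4) = -4*t)
(r(10, w) - 116) + E(-11) = ((5 + 10) - 116) - 4*(-11) = (15 - 116) + 44 = -101 + 44 = -57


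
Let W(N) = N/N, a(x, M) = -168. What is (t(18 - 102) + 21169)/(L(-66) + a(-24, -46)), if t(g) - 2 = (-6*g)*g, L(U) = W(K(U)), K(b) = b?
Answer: 21165/167 ≈ 126.74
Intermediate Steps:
W(N) = 1
L(U) = 1
t(g) = 2 - 6*g**2 (t(g) = 2 + (-6*g)*g = 2 - 6*g**2)
(t(18 - 102) + 21169)/(L(-66) + a(-24, -46)) = ((2 - 6*(18 - 102)**2) + 21169)/(1 - 168) = ((2 - 6*(-84)**2) + 21169)/(-167) = ((2 - 6*7056) + 21169)*(-1/167) = ((2 - 42336) + 21169)*(-1/167) = (-42334 + 21169)*(-1/167) = -21165*(-1/167) = 21165/167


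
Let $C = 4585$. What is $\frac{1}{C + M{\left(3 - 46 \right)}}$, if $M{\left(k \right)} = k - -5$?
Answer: $\frac{1}{4547} \approx 0.00021993$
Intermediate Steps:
$M{\left(k \right)} = 5 + k$ ($M{\left(k \right)} = k + 5 = 5 + k$)
$\frac{1}{C + M{\left(3 - 46 \right)}} = \frac{1}{4585 + \left(5 + \left(3 - 46\right)\right)} = \frac{1}{4585 + \left(5 - 43\right)} = \frac{1}{4585 - 38} = \frac{1}{4547}$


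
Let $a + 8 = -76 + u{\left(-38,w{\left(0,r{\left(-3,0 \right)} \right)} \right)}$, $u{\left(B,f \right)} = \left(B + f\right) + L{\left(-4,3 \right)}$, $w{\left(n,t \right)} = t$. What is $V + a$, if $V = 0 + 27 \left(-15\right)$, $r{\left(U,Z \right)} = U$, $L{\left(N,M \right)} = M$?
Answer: $-527$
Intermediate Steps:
$u{\left(B,f \right)} = 3 + B + f$ ($u{\left(B,f \right)} = \left(B + f\right) + 3 = 3 + B + f$)
$V = -405$ ($V = 0 - 405 = -405$)
$a = -122$ ($a = -8 - 114 = -122$)
$V + a = -405 - 122 = -527$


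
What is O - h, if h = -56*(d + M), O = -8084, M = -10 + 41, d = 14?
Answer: -5564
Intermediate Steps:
M = 31
h = -2520 (h = -56*(14 + 31) = -56*45 = -2520)
O - h = -8084 - 1*(-2520) = -8084 + 2520 = -5564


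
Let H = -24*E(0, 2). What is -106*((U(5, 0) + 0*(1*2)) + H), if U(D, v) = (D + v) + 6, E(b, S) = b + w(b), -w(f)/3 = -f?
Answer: -1166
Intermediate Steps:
w(f) = 3*f (w(f) = -(-3)*f = 3*f)
E(b, S) = 4*b (E(b, S) = b + 3*b = 4*b)
H = 0 (H = -96*0 = -24*0 = 0)
U(D, v) = 6 + D + v
-106*((U(5, 0) + 0*(1*2)) + H) = -106*(((6 + 5 + 0) + 0*(1*2)) + 0) = -106*((11 + 0*2) + 0) = -106*((11 + 0) + 0) = -106*(11 + 0) = -106*11 = -1166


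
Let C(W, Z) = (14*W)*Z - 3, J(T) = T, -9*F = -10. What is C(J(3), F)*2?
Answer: 262/3 ≈ 87.333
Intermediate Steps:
F = 10/9 (F = -⅑*(-10) = 10/9 ≈ 1.1111)
C(W, Z) = -3 + 14*W*Z (C(W, Z) = 14*W*Z - 3 = -3 + 14*W*Z)
C(J(3), F)*2 = (-3 + 14*3*(10/9))*2 = (-3 + 140/3)*2 = (131/3)*2 = 262/3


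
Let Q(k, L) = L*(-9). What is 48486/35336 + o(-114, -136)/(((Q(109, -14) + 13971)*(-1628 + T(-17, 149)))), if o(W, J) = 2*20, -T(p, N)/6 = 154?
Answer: 109019300809/79451988924 ≈ 1.3721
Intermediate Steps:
T(p, N) = -924 (T(p, N) = -6*154 = -924)
Q(k, L) = -9*L
o(W, J) = 40
48486/35336 + o(-114, -136)/(((Q(109, -14) + 13971)*(-1628 + T(-17, 149)))) = 48486/35336 + 40/(((-9*(-14) + 13971)*(-1628 - 924))) = 48486*(1/35336) + 40/(((126 + 13971)*(-2552))) = 24243/17668 + 40/((14097*(-2552))) = 24243/17668 + 40/(-35975544) = 24243/17668 + 40*(-1/35975544) = 24243/17668 - 5/4496943 = 109019300809/79451988924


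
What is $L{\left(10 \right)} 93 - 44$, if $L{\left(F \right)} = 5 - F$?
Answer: $-509$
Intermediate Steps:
$L{\left(10 \right)} 93 - 44 = \left(5 - 10\right) 93 - 44 = \left(-5\right) 93 - 44 = -465 - 44 = -509$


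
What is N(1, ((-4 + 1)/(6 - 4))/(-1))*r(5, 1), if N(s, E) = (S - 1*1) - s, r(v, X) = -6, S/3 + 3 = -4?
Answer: 138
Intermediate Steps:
S = -21 (S = -9 + 3*(-4) = -9 - 12 = -21)
N(s, E) = -22 - s (N(s, E) = (-21 - 1*1) - s = (-21 - 1) - s = -22 - s)
N(1, ((-4 + 1)/(6 - 4))/(-1))*r(5, 1) = (-22 - 1*1)*(-6) = (-22 - 1)*(-6) = -23*(-6) = 138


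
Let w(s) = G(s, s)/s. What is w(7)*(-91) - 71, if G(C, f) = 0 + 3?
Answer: -110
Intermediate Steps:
G(C, f) = 3
w(s) = 3/s
w(7)*(-91) - 71 = (3/7)*(-91) - 71 = -39 - 71 = -110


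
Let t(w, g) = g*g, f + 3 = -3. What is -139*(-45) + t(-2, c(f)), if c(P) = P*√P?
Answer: 6039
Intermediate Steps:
f = -6 (f = -3 - 3 = -6)
c(P) = P^(3/2)
t(w, g) = g²
-139*(-45) + t(-2, c(f)) = -139*(-45) + ((-6)^(3/2))² = 6255 + (-6*I*√6)² = 6255 - 216 = 6039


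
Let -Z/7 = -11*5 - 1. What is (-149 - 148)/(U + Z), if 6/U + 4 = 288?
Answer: -42174/55667 ≈ -0.75761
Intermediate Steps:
U = 3/142 (U = 6/(-4 + 288) = 6/284 = 6*(1/284) = 3/142 ≈ 0.021127)
Z = 392 (Z = -7*(-11*5 - 1) = -7*(-55 - 1) = -7*(-56) = 392)
(-149 - 148)/(U + Z) = (-149 - 148)/(3/142 + 392) = -297/55667/142 = -297*142/55667 = -42174/55667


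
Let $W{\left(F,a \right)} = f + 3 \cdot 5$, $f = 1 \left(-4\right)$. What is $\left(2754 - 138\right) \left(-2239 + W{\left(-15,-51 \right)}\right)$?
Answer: $-5828448$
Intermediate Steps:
$f = -4$
$W{\left(F,a \right)} = 11$ ($W{\left(F,a \right)} = -4 + 3 \cdot 5 = -4 + 15 = 11$)
$\left(2754 - 138\right) \left(-2239 + W{\left(-15,-51 \right)}\right) = \left(2754 - 138\right) \left(-2239 + 11\right) = 2616 \left(-2228\right) = -5828448$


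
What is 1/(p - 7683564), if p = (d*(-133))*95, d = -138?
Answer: -1/5939934 ≈ -1.6835e-7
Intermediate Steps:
p = 1743630 (p = -138*(-133)*95 = 18354*95 = 1743630)
1/(p - 7683564) = 1/(1743630 - 7683564) = 1/(-5939934) = -1/5939934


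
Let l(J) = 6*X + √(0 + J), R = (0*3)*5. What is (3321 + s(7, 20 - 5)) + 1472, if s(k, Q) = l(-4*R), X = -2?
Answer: 4781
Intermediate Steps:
R = 0 (R = 0*5 = 0)
l(J) = -12 + √J (l(J) = 6*(-2) + √(0 + J) = -12 + √J)
s(k, Q) = -12 (s(k, Q) = -12 + √(-4*0) = -12 + √0 = -12 + 0 = -12)
(3321 + s(7, 20 - 5)) + 1472 = (3321 - 12) + 1472 = 3309 + 1472 = 4781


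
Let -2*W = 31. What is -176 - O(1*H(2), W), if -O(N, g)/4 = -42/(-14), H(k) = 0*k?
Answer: -164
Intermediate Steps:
H(k) = 0
W = -31/2 (W = -½*31 = -31/2 ≈ -15.500)
O(N, g) = -12 (O(N, g) = -(-168)/(-14) = -(-168)*(-1)/14 = -4*3 = -12)
-176 - O(1*H(2), W) = -176 - 1*(-12) = -176 + 12 = -164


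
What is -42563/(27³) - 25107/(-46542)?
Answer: -495595355/305362062 ≈ -1.6230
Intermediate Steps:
-42563/(27³) - 25107/(-46542) = -42563/19683 - 25107*(-1/46542) = -42563*1/19683 + 8369/15514 = -42563/19683 + 8369/15514 = -495595355/305362062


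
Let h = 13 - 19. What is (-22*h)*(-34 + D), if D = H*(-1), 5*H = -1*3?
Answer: -22044/5 ≈ -4408.8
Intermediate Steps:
H = -⅗ (H = (-1*3)/5 = (⅕)*(-3) = -⅗ ≈ -0.60000)
D = ⅗ (D = -⅗*(-1) = ⅗ ≈ 0.60000)
h = -6
(-22*h)*(-34 + D) = (-22*(-6))*(-34 + ⅗) = 132*(-167/5) = -22044/5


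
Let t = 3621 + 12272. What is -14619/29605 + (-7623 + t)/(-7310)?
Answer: -35169824/21641255 ≈ -1.6251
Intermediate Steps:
t = 15893
-14619/29605 + (-7623 + t)/(-7310) = -14619/29605 + (-7623 + 15893)/(-7310) = -14619*1/29605 + 8270*(-1/7310) = -14619/29605 - 827/731 = -35169824/21641255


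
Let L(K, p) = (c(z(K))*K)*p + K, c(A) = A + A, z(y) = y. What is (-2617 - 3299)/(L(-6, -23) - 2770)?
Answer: 1479/1108 ≈ 1.3348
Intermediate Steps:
c(A) = 2*A
L(K, p) = K + 2*p*K² (L(K, p) = ((2*K)*K)*p + K = (2*K²)*p + K = 2*p*K² + K = K + 2*p*K²)
(-2617 - 3299)/(L(-6, -23) - 2770) = (-2617 - 3299)/(-6*(1 + 2*(-6)*(-23)) - 2770) = -5916/(-6*(1 + 276) - 2770) = -5916/(-6*277 - 2770) = -5916/(-1662 - 2770) = -5916/(-4432) = -5916*(-1/4432) = 1479/1108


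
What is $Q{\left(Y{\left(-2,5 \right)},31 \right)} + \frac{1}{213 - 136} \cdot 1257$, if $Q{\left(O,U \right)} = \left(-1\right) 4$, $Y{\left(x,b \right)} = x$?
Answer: $\frac{949}{77} \approx 12.325$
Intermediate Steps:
$Q{\left(O,U \right)} = -4$
$Q{\left(Y{\left(-2,5 \right)},31 \right)} + \frac{1}{213 - 136} \cdot 1257 = -4 + \frac{1}{213 - 136} \cdot 1257 = -4 + \frac{1}{77} \cdot 1257 = -4 + \frac{1257}{77} = \frac{949}{77}$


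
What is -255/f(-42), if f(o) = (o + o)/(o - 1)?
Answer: -3655/28 ≈ -130.54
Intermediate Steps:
f(o) = 2*o/(-1 + o) (f(o) = (2*o)/(-1 + o) = 2*o/(-1 + o))
-255/f(-42) = -255/(2*(-42)/(-1 - 42)) = -255/(2*(-42)/(-43)) = -255/(2*(-42)*(-1/43)) = -255/84/43 = -255*43/84 = -3655/28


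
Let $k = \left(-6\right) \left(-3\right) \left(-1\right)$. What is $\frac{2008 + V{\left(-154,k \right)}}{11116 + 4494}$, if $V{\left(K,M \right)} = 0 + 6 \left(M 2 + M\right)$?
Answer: $\frac{842}{7805} \approx 0.10788$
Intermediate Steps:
$k = -18$ ($k = 18 \left(-1\right) = -18$)
$V{\left(K,M \right)} = 18 M$ ($V{\left(K,M \right)} = 0 + 6 \left(2 M + M\right) = 0 + 6 \cdot 3 M = 0 + 18 M = 18 M$)
$\frac{2008 + V{\left(-154,k \right)}}{11116 + 4494} = \frac{2008 + 18 \left(-18\right)}{11116 + 4494} = \frac{2008 - 324}{15610} = 1684 \cdot \frac{1}{15610} = \frac{842}{7805}$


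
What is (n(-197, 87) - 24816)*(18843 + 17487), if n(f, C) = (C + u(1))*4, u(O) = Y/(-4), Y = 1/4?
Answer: -1777863045/2 ≈ -8.8893e+8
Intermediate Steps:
Y = 1/4 ≈ 0.25000
u(O) = -1/16 (u(O) = (1/4)/(-4) = (1/4)*(-1/4) = -1/16)
n(f, C) = -1/4 + 4*C (n(f, C) = (C - 1/16)*4 = (-1/16 + C)*4 = -1/4 + 4*C)
(n(-197, 87) - 24816)*(18843 + 17487) = ((-1/4 + 4*87) - 24816)*(18843 + 17487) = ((-1/4 + 348) - 24816)*36330 = (1391/4 - 24816)*36330 = -97873/4*36330 = -1777863045/2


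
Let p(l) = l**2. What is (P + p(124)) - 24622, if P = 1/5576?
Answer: -51555695/5576 ≈ -9246.0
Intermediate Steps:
P = 1/5576 ≈ 0.00017934
(P + p(124)) - 24622 = (1/5576 + 124**2) - 24622 = (1/5576 + 15376) - 24622 = 85736577/5576 - 24622 = -51555695/5576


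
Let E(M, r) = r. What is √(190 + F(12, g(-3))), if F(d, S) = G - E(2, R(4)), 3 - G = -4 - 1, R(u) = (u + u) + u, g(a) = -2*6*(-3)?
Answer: √186 ≈ 13.638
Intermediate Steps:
g(a) = 36 (g(a) = -12*(-3) = 36)
R(u) = 3*u (R(u) = 2*u + u = 3*u)
G = 8 (G = 3 - (-4 - 1) = 3 - 1*(-5) = 3 + 5 = 8)
F(d, S) = -4 (F(d, S) = 8 - 3*4 = 8 - 1*12 = 8 - 12 = -4)
√(190 + F(12, g(-3))) = √(190 - 4) = √186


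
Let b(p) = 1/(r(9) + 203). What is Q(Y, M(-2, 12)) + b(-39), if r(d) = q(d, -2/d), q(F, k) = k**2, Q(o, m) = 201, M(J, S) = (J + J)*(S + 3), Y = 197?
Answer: 3305928/16447 ≈ 201.00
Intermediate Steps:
M(J, S) = 2*J*(3 + S) (M(J, S) = (2*J)*(3 + S) = 2*J*(3 + S))
r(d) = 4/d**2 (r(d) = (-2/d)**2 = 4/d**2)
b(p) = 81/16447 (b(p) = 1/(4/9**2 + 203) = 1/(4*(1/81) + 203) = 1/(4/81 + 203) = 1/(16447/81) = 81/16447)
Q(Y, M(-2, 12)) + b(-39) = 201 + 81/16447 = 3305928/16447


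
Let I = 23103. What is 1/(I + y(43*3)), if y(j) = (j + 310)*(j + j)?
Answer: 1/136365 ≈ 7.3333e-6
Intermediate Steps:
y(j) = 2*j*(310 + j) (y(j) = (310 + j)*(2*j) = 2*j*(310 + j))
1/(I + y(43*3)) = 1/(23103 + 2*(43*3)*(310 + 43*3)) = 1/(23103 + 2*129*(310 + 129)) = 1/(23103 + 2*129*439) = 1/(23103 + 113262) = 1/136365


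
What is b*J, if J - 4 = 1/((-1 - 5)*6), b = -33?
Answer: -1573/12 ≈ -131.08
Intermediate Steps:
J = 143/36 (J = 4 + 1/((-1 - 5)*6) = 4 + 1/(-6*6) = 4 + 1/(-36) = 4 - 1/36 = 143/36 ≈ 3.9722)
b*J = -33*143/36 = -1573/12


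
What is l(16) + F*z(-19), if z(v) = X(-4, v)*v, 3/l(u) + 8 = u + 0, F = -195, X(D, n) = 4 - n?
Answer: 681723/8 ≈ 85215.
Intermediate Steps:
l(u) = 3/(-8 + u) (l(u) = 3/(-8 + (u + 0)) = 3/(-8 + u))
z(v) = v*(4 - v) (z(v) = (4 - v)*v = v*(4 - v))
l(16) + F*z(-19) = 3/(-8 + 16) - (-3705)*(4 - 1*(-19)) = 3/8 - (-3705)*(4 + 19) = 3*(1/8) - (-3705)*23 = 3/8 - 195*(-437) = 3/8 + 85215 = 681723/8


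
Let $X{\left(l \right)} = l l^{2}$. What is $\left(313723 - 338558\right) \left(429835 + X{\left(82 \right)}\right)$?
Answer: $-24368176505$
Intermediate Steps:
$X{\left(l \right)} = l^{3}$
$\left(313723 - 338558\right) \left(429835 + X{\left(82 \right)}\right) = \left(313723 - 338558\right) \left(429835 + 82^{3}\right) = - 24835 \left(429835 + 551368\right) = \left(-24835\right) 981203 = -24368176505$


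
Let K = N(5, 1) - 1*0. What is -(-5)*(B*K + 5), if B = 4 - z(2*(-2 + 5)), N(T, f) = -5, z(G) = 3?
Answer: 0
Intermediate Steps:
B = 1 (B = 4 - 1*3 = 4 - 3 = 1)
K = -5 (K = -5 - 1*0 = -5 + 0 = -5)
-(-5)*(B*K + 5) = -(-5)*(1*(-5) + 5) = -(-5)*(-5 + 5) = -(-5)*0 = -5*0 = 0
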